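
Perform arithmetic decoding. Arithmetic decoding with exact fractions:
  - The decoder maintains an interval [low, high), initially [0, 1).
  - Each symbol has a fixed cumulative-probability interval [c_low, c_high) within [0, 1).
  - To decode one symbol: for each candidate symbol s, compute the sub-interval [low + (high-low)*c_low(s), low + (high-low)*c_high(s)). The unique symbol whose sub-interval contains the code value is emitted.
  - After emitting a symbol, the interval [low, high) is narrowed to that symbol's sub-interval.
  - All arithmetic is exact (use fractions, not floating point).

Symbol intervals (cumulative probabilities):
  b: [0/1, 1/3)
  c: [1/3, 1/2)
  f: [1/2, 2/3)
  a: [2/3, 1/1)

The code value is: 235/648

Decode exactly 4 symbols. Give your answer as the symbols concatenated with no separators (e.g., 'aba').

Step 1: interval [0/1, 1/1), width = 1/1 - 0/1 = 1/1
  'b': [0/1 + 1/1*0/1, 0/1 + 1/1*1/3) = [0/1, 1/3)
  'c': [0/1 + 1/1*1/3, 0/1 + 1/1*1/2) = [1/3, 1/2) <- contains code 235/648
  'f': [0/1 + 1/1*1/2, 0/1 + 1/1*2/3) = [1/2, 2/3)
  'a': [0/1 + 1/1*2/3, 0/1 + 1/1*1/1) = [2/3, 1/1)
  emit 'c', narrow to [1/3, 1/2)
Step 2: interval [1/3, 1/2), width = 1/2 - 1/3 = 1/6
  'b': [1/3 + 1/6*0/1, 1/3 + 1/6*1/3) = [1/3, 7/18) <- contains code 235/648
  'c': [1/3 + 1/6*1/3, 1/3 + 1/6*1/2) = [7/18, 5/12)
  'f': [1/3 + 1/6*1/2, 1/3 + 1/6*2/3) = [5/12, 4/9)
  'a': [1/3 + 1/6*2/3, 1/3 + 1/6*1/1) = [4/9, 1/2)
  emit 'b', narrow to [1/3, 7/18)
Step 3: interval [1/3, 7/18), width = 7/18 - 1/3 = 1/18
  'b': [1/3 + 1/18*0/1, 1/3 + 1/18*1/3) = [1/3, 19/54)
  'c': [1/3 + 1/18*1/3, 1/3 + 1/18*1/2) = [19/54, 13/36)
  'f': [1/3 + 1/18*1/2, 1/3 + 1/18*2/3) = [13/36, 10/27) <- contains code 235/648
  'a': [1/3 + 1/18*2/3, 1/3 + 1/18*1/1) = [10/27, 7/18)
  emit 'f', narrow to [13/36, 10/27)
Step 4: interval [13/36, 10/27), width = 10/27 - 13/36 = 1/108
  'b': [13/36 + 1/108*0/1, 13/36 + 1/108*1/3) = [13/36, 59/162) <- contains code 235/648
  'c': [13/36 + 1/108*1/3, 13/36 + 1/108*1/2) = [59/162, 79/216)
  'f': [13/36 + 1/108*1/2, 13/36 + 1/108*2/3) = [79/216, 119/324)
  'a': [13/36 + 1/108*2/3, 13/36 + 1/108*1/1) = [119/324, 10/27)
  emit 'b', narrow to [13/36, 59/162)

Answer: cbfb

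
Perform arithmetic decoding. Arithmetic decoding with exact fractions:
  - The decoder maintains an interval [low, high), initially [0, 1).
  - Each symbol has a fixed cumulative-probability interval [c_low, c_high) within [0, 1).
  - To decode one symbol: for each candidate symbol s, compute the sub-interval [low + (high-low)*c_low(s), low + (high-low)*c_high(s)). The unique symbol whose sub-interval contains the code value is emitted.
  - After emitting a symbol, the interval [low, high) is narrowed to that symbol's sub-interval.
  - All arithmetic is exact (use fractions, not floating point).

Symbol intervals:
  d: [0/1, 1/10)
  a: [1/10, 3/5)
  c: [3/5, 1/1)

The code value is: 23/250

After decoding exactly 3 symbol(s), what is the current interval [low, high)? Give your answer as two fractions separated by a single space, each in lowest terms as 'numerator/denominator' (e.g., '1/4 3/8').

Step 1: interval [0/1, 1/1), width = 1/1 - 0/1 = 1/1
  'd': [0/1 + 1/1*0/1, 0/1 + 1/1*1/10) = [0/1, 1/10) <- contains code 23/250
  'a': [0/1 + 1/1*1/10, 0/1 + 1/1*3/5) = [1/10, 3/5)
  'c': [0/1 + 1/1*3/5, 0/1 + 1/1*1/1) = [3/5, 1/1)
  emit 'd', narrow to [0/1, 1/10)
Step 2: interval [0/1, 1/10), width = 1/10 - 0/1 = 1/10
  'd': [0/1 + 1/10*0/1, 0/1 + 1/10*1/10) = [0/1, 1/100)
  'a': [0/1 + 1/10*1/10, 0/1 + 1/10*3/5) = [1/100, 3/50)
  'c': [0/1 + 1/10*3/5, 0/1 + 1/10*1/1) = [3/50, 1/10) <- contains code 23/250
  emit 'c', narrow to [3/50, 1/10)
Step 3: interval [3/50, 1/10), width = 1/10 - 3/50 = 1/25
  'd': [3/50 + 1/25*0/1, 3/50 + 1/25*1/10) = [3/50, 8/125)
  'a': [3/50 + 1/25*1/10, 3/50 + 1/25*3/5) = [8/125, 21/250)
  'c': [3/50 + 1/25*3/5, 3/50 + 1/25*1/1) = [21/250, 1/10) <- contains code 23/250
  emit 'c', narrow to [21/250, 1/10)

Answer: 21/250 1/10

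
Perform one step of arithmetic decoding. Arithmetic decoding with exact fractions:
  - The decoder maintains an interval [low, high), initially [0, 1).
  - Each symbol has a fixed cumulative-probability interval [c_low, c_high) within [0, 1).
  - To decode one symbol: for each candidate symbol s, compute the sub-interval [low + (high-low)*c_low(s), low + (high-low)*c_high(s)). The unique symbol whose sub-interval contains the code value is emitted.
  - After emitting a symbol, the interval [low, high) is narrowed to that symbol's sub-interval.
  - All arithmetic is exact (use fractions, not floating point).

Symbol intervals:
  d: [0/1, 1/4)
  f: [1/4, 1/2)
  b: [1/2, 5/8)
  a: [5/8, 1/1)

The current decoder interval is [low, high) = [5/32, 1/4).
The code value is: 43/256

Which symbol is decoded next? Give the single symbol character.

Interval width = high − low = 1/4 − 5/32 = 3/32
Scaled code = (code − low) / width = (43/256 − 5/32) / 3/32 = 1/8
  d: [0/1, 1/4) ← scaled code falls here ✓
  f: [1/4, 1/2) 
  b: [1/2, 5/8) 
  a: [5/8, 1/1) 

Answer: d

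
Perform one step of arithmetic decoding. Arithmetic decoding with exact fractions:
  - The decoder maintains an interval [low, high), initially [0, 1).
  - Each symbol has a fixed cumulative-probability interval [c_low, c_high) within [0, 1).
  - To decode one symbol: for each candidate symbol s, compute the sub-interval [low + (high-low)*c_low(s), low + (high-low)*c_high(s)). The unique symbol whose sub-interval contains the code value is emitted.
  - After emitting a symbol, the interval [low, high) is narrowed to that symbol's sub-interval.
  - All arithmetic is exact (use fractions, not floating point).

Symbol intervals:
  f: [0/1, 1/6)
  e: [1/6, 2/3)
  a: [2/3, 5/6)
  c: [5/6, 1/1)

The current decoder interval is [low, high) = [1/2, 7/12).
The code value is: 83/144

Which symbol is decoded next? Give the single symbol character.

Interval width = high − low = 7/12 − 1/2 = 1/12
Scaled code = (code − low) / width = (83/144 − 1/2) / 1/12 = 11/12
  f: [0/1, 1/6) 
  e: [1/6, 2/3) 
  a: [2/3, 5/6) 
  c: [5/6, 1/1) ← scaled code falls here ✓

Answer: c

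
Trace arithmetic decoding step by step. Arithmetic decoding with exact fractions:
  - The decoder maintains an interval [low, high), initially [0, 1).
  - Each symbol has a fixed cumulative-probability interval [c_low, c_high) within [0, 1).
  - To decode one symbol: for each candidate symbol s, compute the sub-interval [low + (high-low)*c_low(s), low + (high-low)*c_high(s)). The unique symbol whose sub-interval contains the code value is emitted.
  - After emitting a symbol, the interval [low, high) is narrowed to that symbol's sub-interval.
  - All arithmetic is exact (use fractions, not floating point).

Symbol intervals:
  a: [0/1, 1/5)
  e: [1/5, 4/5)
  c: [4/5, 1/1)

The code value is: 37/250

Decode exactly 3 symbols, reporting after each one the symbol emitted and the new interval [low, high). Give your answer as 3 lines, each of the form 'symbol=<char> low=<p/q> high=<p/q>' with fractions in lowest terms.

Step 1: interval [0/1, 1/1), width = 1/1 - 0/1 = 1/1
  'a': [0/1 + 1/1*0/1, 0/1 + 1/1*1/5) = [0/1, 1/5) <- contains code 37/250
  'e': [0/1 + 1/1*1/5, 0/1 + 1/1*4/5) = [1/5, 4/5)
  'c': [0/1 + 1/1*4/5, 0/1 + 1/1*1/1) = [4/5, 1/1)
  emit 'a', narrow to [0/1, 1/5)
Step 2: interval [0/1, 1/5), width = 1/5 - 0/1 = 1/5
  'a': [0/1 + 1/5*0/1, 0/1 + 1/5*1/5) = [0/1, 1/25)
  'e': [0/1 + 1/5*1/5, 0/1 + 1/5*4/5) = [1/25, 4/25) <- contains code 37/250
  'c': [0/1 + 1/5*4/5, 0/1 + 1/5*1/1) = [4/25, 1/5)
  emit 'e', narrow to [1/25, 4/25)
Step 3: interval [1/25, 4/25), width = 4/25 - 1/25 = 3/25
  'a': [1/25 + 3/25*0/1, 1/25 + 3/25*1/5) = [1/25, 8/125)
  'e': [1/25 + 3/25*1/5, 1/25 + 3/25*4/5) = [8/125, 17/125)
  'c': [1/25 + 3/25*4/5, 1/25 + 3/25*1/1) = [17/125, 4/25) <- contains code 37/250
  emit 'c', narrow to [17/125, 4/25)

Answer: symbol=a low=0/1 high=1/5
symbol=e low=1/25 high=4/25
symbol=c low=17/125 high=4/25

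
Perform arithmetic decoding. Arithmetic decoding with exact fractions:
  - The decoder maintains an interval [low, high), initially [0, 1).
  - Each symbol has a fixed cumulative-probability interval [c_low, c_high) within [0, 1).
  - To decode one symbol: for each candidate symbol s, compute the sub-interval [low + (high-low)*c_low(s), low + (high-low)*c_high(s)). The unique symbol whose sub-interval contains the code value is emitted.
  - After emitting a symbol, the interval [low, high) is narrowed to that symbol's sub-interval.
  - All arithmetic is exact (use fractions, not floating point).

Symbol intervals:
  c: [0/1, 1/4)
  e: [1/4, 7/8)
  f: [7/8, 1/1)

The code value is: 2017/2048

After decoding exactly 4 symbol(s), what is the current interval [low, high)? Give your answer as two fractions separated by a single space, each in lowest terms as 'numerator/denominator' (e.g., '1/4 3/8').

Answer: 63/64 1009/1024

Derivation:
Step 1: interval [0/1, 1/1), width = 1/1 - 0/1 = 1/1
  'c': [0/1 + 1/1*0/1, 0/1 + 1/1*1/4) = [0/1, 1/4)
  'e': [0/1 + 1/1*1/4, 0/1 + 1/1*7/8) = [1/4, 7/8)
  'f': [0/1 + 1/1*7/8, 0/1 + 1/1*1/1) = [7/8, 1/1) <- contains code 2017/2048
  emit 'f', narrow to [7/8, 1/1)
Step 2: interval [7/8, 1/1), width = 1/1 - 7/8 = 1/8
  'c': [7/8 + 1/8*0/1, 7/8 + 1/8*1/4) = [7/8, 29/32)
  'e': [7/8 + 1/8*1/4, 7/8 + 1/8*7/8) = [29/32, 63/64)
  'f': [7/8 + 1/8*7/8, 7/8 + 1/8*1/1) = [63/64, 1/1) <- contains code 2017/2048
  emit 'f', narrow to [63/64, 1/1)
Step 3: interval [63/64, 1/1), width = 1/1 - 63/64 = 1/64
  'c': [63/64 + 1/64*0/1, 63/64 + 1/64*1/4) = [63/64, 253/256) <- contains code 2017/2048
  'e': [63/64 + 1/64*1/4, 63/64 + 1/64*7/8) = [253/256, 511/512)
  'f': [63/64 + 1/64*7/8, 63/64 + 1/64*1/1) = [511/512, 1/1)
  emit 'c', narrow to [63/64, 253/256)
Step 4: interval [63/64, 253/256), width = 253/256 - 63/64 = 1/256
  'c': [63/64 + 1/256*0/1, 63/64 + 1/256*1/4) = [63/64, 1009/1024) <- contains code 2017/2048
  'e': [63/64 + 1/256*1/4, 63/64 + 1/256*7/8) = [1009/1024, 2023/2048)
  'f': [63/64 + 1/256*7/8, 63/64 + 1/256*1/1) = [2023/2048, 253/256)
  emit 'c', narrow to [63/64, 1009/1024)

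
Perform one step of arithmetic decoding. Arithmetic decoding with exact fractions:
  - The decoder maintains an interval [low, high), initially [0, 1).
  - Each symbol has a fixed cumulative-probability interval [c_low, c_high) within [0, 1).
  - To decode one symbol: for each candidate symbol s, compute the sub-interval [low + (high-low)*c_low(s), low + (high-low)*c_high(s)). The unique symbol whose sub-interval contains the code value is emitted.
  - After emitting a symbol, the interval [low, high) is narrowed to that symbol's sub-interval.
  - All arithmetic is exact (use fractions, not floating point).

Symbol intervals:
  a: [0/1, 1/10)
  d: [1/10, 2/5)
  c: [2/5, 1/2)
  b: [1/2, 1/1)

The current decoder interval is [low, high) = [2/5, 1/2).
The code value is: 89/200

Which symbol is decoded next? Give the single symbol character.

Interval width = high − low = 1/2 − 2/5 = 1/10
Scaled code = (code − low) / width = (89/200 − 2/5) / 1/10 = 9/20
  a: [0/1, 1/10) 
  d: [1/10, 2/5) 
  c: [2/5, 1/2) ← scaled code falls here ✓
  b: [1/2, 1/1) 

Answer: c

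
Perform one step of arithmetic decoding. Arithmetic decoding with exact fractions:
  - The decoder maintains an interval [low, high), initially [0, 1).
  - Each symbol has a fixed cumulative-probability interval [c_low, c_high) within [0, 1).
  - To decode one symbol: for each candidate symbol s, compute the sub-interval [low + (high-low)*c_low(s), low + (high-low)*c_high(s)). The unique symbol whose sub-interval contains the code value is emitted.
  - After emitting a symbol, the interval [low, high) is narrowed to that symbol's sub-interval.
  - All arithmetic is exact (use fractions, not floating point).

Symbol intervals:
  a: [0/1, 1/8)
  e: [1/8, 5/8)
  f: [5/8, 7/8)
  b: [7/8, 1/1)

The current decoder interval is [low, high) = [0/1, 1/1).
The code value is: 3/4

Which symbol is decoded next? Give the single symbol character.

Answer: f

Derivation:
Interval width = high − low = 1/1 − 0/1 = 1/1
Scaled code = (code − low) / width = (3/4 − 0/1) / 1/1 = 3/4
  a: [0/1, 1/8) 
  e: [1/8, 5/8) 
  f: [5/8, 7/8) ← scaled code falls here ✓
  b: [7/8, 1/1) 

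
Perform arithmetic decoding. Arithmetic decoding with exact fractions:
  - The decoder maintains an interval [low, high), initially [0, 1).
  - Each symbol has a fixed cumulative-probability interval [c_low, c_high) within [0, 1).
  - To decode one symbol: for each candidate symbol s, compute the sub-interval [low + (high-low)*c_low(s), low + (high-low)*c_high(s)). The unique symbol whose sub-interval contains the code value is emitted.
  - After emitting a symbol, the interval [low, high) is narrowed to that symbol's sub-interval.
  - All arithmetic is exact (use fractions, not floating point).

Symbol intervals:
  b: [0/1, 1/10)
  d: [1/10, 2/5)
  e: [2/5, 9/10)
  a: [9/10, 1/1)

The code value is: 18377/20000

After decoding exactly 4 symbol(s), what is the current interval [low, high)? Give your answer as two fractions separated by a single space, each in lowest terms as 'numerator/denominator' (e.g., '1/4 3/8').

Step 1: interval [0/1, 1/1), width = 1/1 - 0/1 = 1/1
  'b': [0/1 + 1/1*0/1, 0/1 + 1/1*1/10) = [0/1, 1/10)
  'd': [0/1 + 1/1*1/10, 0/1 + 1/1*2/5) = [1/10, 2/5)
  'e': [0/1 + 1/1*2/5, 0/1 + 1/1*9/10) = [2/5, 9/10)
  'a': [0/1 + 1/1*9/10, 0/1 + 1/1*1/1) = [9/10, 1/1) <- contains code 18377/20000
  emit 'a', narrow to [9/10, 1/1)
Step 2: interval [9/10, 1/1), width = 1/1 - 9/10 = 1/10
  'b': [9/10 + 1/10*0/1, 9/10 + 1/10*1/10) = [9/10, 91/100)
  'd': [9/10 + 1/10*1/10, 9/10 + 1/10*2/5) = [91/100, 47/50) <- contains code 18377/20000
  'e': [9/10 + 1/10*2/5, 9/10 + 1/10*9/10) = [47/50, 99/100)
  'a': [9/10 + 1/10*9/10, 9/10 + 1/10*1/1) = [99/100, 1/1)
  emit 'd', narrow to [91/100, 47/50)
Step 3: interval [91/100, 47/50), width = 47/50 - 91/100 = 3/100
  'b': [91/100 + 3/100*0/1, 91/100 + 3/100*1/10) = [91/100, 913/1000)
  'd': [91/100 + 3/100*1/10, 91/100 + 3/100*2/5) = [913/1000, 461/500) <- contains code 18377/20000
  'e': [91/100 + 3/100*2/5, 91/100 + 3/100*9/10) = [461/500, 937/1000)
  'a': [91/100 + 3/100*9/10, 91/100 + 3/100*1/1) = [937/1000, 47/50)
  emit 'd', narrow to [913/1000, 461/500)
Step 4: interval [913/1000, 461/500), width = 461/500 - 913/1000 = 9/1000
  'b': [913/1000 + 9/1000*0/1, 913/1000 + 9/1000*1/10) = [913/1000, 9139/10000)
  'd': [913/1000 + 9/1000*1/10, 913/1000 + 9/1000*2/5) = [9139/10000, 4583/5000)
  'e': [913/1000 + 9/1000*2/5, 913/1000 + 9/1000*9/10) = [4583/5000, 9211/10000) <- contains code 18377/20000
  'a': [913/1000 + 9/1000*9/10, 913/1000 + 9/1000*1/1) = [9211/10000, 461/500)
  emit 'e', narrow to [4583/5000, 9211/10000)

Answer: 4583/5000 9211/10000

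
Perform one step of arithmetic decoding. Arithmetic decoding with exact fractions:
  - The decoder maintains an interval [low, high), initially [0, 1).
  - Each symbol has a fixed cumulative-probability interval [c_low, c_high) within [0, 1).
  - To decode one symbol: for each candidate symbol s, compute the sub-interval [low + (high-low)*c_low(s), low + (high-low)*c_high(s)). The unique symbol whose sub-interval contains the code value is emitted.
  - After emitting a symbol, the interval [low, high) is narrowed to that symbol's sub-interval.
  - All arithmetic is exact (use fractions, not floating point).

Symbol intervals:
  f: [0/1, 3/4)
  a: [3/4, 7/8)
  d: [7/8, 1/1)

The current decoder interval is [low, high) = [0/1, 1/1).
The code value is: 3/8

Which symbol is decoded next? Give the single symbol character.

Interval width = high − low = 1/1 − 0/1 = 1/1
Scaled code = (code − low) / width = (3/8 − 0/1) / 1/1 = 3/8
  f: [0/1, 3/4) ← scaled code falls here ✓
  a: [3/4, 7/8) 
  d: [7/8, 1/1) 

Answer: f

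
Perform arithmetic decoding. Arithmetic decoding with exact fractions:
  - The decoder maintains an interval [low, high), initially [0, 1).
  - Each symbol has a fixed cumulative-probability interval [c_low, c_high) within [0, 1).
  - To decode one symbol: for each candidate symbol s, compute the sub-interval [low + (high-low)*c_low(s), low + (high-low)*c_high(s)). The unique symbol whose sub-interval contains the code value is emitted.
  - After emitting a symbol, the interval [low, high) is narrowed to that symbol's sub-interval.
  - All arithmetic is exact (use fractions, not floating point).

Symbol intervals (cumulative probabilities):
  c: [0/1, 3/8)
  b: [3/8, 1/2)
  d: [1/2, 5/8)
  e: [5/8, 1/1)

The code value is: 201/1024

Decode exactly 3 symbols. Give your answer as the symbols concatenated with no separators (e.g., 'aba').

Answer: cdc

Derivation:
Step 1: interval [0/1, 1/1), width = 1/1 - 0/1 = 1/1
  'c': [0/1 + 1/1*0/1, 0/1 + 1/1*3/8) = [0/1, 3/8) <- contains code 201/1024
  'b': [0/1 + 1/1*3/8, 0/1 + 1/1*1/2) = [3/8, 1/2)
  'd': [0/1 + 1/1*1/2, 0/1 + 1/1*5/8) = [1/2, 5/8)
  'e': [0/1 + 1/1*5/8, 0/1 + 1/1*1/1) = [5/8, 1/1)
  emit 'c', narrow to [0/1, 3/8)
Step 2: interval [0/1, 3/8), width = 3/8 - 0/1 = 3/8
  'c': [0/1 + 3/8*0/1, 0/1 + 3/8*3/8) = [0/1, 9/64)
  'b': [0/1 + 3/8*3/8, 0/1 + 3/8*1/2) = [9/64, 3/16)
  'd': [0/1 + 3/8*1/2, 0/1 + 3/8*5/8) = [3/16, 15/64) <- contains code 201/1024
  'e': [0/1 + 3/8*5/8, 0/1 + 3/8*1/1) = [15/64, 3/8)
  emit 'd', narrow to [3/16, 15/64)
Step 3: interval [3/16, 15/64), width = 15/64 - 3/16 = 3/64
  'c': [3/16 + 3/64*0/1, 3/16 + 3/64*3/8) = [3/16, 105/512) <- contains code 201/1024
  'b': [3/16 + 3/64*3/8, 3/16 + 3/64*1/2) = [105/512, 27/128)
  'd': [3/16 + 3/64*1/2, 3/16 + 3/64*5/8) = [27/128, 111/512)
  'e': [3/16 + 3/64*5/8, 3/16 + 3/64*1/1) = [111/512, 15/64)
  emit 'c', narrow to [3/16, 105/512)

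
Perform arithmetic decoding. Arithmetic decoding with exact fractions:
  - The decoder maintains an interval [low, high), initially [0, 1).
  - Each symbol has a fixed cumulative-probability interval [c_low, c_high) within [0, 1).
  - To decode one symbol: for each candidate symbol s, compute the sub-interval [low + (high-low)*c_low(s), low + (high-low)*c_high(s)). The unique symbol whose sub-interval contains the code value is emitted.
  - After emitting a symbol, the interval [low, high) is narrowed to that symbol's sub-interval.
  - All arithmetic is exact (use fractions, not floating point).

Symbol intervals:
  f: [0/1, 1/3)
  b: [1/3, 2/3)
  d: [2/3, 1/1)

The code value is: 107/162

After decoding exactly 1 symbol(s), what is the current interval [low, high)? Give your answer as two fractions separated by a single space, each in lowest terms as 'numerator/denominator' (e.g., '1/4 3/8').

Answer: 1/3 2/3

Derivation:
Step 1: interval [0/1, 1/1), width = 1/1 - 0/1 = 1/1
  'f': [0/1 + 1/1*0/1, 0/1 + 1/1*1/3) = [0/1, 1/3)
  'b': [0/1 + 1/1*1/3, 0/1 + 1/1*2/3) = [1/3, 2/3) <- contains code 107/162
  'd': [0/1 + 1/1*2/3, 0/1 + 1/1*1/1) = [2/3, 1/1)
  emit 'b', narrow to [1/3, 2/3)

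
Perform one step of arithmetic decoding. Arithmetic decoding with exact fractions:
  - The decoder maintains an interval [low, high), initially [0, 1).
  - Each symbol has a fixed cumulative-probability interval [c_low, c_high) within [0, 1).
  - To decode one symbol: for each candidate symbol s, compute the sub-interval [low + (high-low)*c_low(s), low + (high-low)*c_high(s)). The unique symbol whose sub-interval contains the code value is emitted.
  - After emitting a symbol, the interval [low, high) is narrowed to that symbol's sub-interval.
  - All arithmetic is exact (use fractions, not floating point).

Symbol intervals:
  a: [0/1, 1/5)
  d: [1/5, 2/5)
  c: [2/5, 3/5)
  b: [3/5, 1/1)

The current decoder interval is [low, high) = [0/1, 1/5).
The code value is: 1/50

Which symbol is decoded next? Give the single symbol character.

Answer: a

Derivation:
Interval width = high − low = 1/5 − 0/1 = 1/5
Scaled code = (code − low) / width = (1/50 − 0/1) / 1/5 = 1/10
  a: [0/1, 1/5) ← scaled code falls here ✓
  d: [1/5, 2/5) 
  c: [2/5, 3/5) 
  b: [3/5, 1/1) 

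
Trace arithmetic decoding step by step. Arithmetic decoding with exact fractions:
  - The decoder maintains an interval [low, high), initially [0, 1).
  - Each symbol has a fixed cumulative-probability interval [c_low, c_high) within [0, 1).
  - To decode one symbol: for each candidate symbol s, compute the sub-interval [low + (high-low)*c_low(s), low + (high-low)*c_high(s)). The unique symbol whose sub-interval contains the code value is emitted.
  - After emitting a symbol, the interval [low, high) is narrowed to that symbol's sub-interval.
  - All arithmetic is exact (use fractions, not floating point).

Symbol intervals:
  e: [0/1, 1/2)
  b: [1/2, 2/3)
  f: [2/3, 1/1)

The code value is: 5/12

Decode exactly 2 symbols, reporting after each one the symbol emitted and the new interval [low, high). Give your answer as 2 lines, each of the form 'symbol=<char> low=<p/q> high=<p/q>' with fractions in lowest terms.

Answer: symbol=e low=0/1 high=1/2
symbol=f low=1/3 high=1/2

Derivation:
Step 1: interval [0/1, 1/1), width = 1/1 - 0/1 = 1/1
  'e': [0/1 + 1/1*0/1, 0/1 + 1/1*1/2) = [0/1, 1/2) <- contains code 5/12
  'b': [0/1 + 1/1*1/2, 0/1 + 1/1*2/3) = [1/2, 2/3)
  'f': [0/1 + 1/1*2/3, 0/1 + 1/1*1/1) = [2/3, 1/1)
  emit 'e', narrow to [0/1, 1/2)
Step 2: interval [0/1, 1/2), width = 1/2 - 0/1 = 1/2
  'e': [0/1 + 1/2*0/1, 0/1 + 1/2*1/2) = [0/1, 1/4)
  'b': [0/1 + 1/2*1/2, 0/1 + 1/2*2/3) = [1/4, 1/3)
  'f': [0/1 + 1/2*2/3, 0/1 + 1/2*1/1) = [1/3, 1/2) <- contains code 5/12
  emit 'f', narrow to [1/3, 1/2)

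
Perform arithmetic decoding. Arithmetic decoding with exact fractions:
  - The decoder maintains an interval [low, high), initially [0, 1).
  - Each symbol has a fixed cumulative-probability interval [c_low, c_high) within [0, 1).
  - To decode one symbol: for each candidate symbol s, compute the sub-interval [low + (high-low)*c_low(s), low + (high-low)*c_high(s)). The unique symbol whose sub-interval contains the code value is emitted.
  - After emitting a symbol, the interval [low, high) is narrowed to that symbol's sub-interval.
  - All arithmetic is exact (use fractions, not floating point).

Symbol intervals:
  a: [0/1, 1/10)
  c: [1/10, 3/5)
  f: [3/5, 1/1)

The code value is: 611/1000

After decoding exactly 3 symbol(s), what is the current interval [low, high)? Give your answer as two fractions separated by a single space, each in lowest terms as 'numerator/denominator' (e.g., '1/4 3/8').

Step 1: interval [0/1, 1/1), width = 1/1 - 0/1 = 1/1
  'a': [0/1 + 1/1*0/1, 0/1 + 1/1*1/10) = [0/1, 1/10)
  'c': [0/1 + 1/1*1/10, 0/1 + 1/1*3/5) = [1/10, 3/5)
  'f': [0/1 + 1/1*3/5, 0/1 + 1/1*1/1) = [3/5, 1/1) <- contains code 611/1000
  emit 'f', narrow to [3/5, 1/1)
Step 2: interval [3/5, 1/1), width = 1/1 - 3/5 = 2/5
  'a': [3/5 + 2/5*0/1, 3/5 + 2/5*1/10) = [3/5, 16/25) <- contains code 611/1000
  'c': [3/5 + 2/5*1/10, 3/5 + 2/5*3/5) = [16/25, 21/25)
  'f': [3/5 + 2/5*3/5, 3/5 + 2/5*1/1) = [21/25, 1/1)
  emit 'a', narrow to [3/5, 16/25)
Step 3: interval [3/5, 16/25), width = 16/25 - 3/5 = 1/25
  'a': [3/5 + 1/25*0/1, 3/5 + 1/25*1/10) = [3/5, 151/250)
  'c': [3/5 + 1/25*1/10, 3/5 + 1/25*3/5) = [151/250, 78/125) <- contains code 611/1000
  'f': [3/5 + 1/25*3/5, 3/5 + 1/25*1/1) = [78/125, 16/25)
  emit 'c', narrow to [151/250, 78/125)

Answer: 151/250 78/125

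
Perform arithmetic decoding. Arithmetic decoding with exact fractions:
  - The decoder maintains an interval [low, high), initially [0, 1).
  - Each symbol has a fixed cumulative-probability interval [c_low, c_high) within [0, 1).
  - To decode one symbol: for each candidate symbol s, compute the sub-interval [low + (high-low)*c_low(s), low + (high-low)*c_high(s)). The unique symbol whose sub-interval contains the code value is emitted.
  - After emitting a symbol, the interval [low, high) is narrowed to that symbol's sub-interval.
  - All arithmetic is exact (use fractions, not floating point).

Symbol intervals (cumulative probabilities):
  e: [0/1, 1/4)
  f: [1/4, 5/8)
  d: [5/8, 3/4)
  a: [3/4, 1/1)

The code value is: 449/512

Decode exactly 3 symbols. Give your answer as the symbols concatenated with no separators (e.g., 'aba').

Step 1: interval [0/1, 1/1), width = 1/1 - 0/1 = 1/1
  'e': [0/1 + 1/1*0/1, 0/1 + 1/1*1/4) = [0/1, 1/4)
  'f': [0/1 + 1/1*1/4, 0/1 + 1/1*5/8) = [1/4, 5/8)
  'd': [0/1 + 1/1*5/8, 0/1 + 1/1*3/4) = [5/8, 3/4)
  'a': [0/1 + 1/1*3/4, 0/1 + 1/1*1/1) = [3/4, 1/1) <- contains code 449/512
  emit 'a', narrow to [3/4, 1/1)
Step 2: interval [3/4, 1/1), width = 1/1 - 3/4 = 1/4
  'e': [3/4 + 1/4*0/1, 3/4 + 1/4*1/4) = [3/4, 13/16)
  'f': [3/4 + 1/4*1/4, 3/4 + 1/4*5/8) = [13/16, 29/32) <- contains code 449/512
  'd': [3/4 + 1/4*5/8, 3/4 + 1/4*3/4) = [29/32, 15/16)
  'a': [3/4 + 1/4*3/4, 3/4 + 1/4*1/1) = [15/16, 1/1)
  emit 'f', narrow to [13/16, 29/32)
Step 3: interval [13/16, 29/32), width = 29/32 - 13/16 = 3/32
  'e': [13/16 + 3/32*0/1, 13/16 + 3/32*1/4) = [13/16, 107/128)
  'f': [13/16 + 3/32*1/4, 13/16 + 3/32*5/8) = [107/128, 223/256)
  'd': [13/16 + 3/32*5/8, 13/16 + 3/32*3/4) = [223/256, 113/128) <- contains code 449/512
  'a': [13/16 + 3/32*3/4, 13/16 + 3/32*1/1) = [113/128, 29/32)
  emit 'd', narrow to [223/256, 113/128)

Answer: afd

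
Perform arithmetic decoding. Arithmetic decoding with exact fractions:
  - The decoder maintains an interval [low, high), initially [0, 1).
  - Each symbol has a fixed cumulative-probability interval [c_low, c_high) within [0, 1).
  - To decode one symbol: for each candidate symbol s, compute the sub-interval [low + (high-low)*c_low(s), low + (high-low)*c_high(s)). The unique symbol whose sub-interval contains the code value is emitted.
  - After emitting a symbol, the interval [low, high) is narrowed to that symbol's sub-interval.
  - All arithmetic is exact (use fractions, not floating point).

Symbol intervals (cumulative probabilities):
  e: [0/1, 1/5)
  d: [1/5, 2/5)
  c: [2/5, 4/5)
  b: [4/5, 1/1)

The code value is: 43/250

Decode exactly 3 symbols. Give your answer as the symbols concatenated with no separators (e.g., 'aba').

Step 1: interval [0/1, 1/1), width = 1/1 - 0/1 = 1/1
  'e': [0/1 + 1/1*0/1, 0/1 + 1/1*1/5) = [0/1, 1/5) <- contains code 43/250
  'd': [0/1 + 1/1*1/5, 0/1 + 1/1*2/5) = [1/5, 2/5)
  'c': [0/1 + 1/1*2/5, 0/1 + 1/1*4/5) = [2/5, 4/5)
  'b': [0/1 + 1/1*4/5, 0/1 + 1/1*1/1) = [4/5, 1/1)
  emit 'e', narrow to [0/1, 1/5)
Step 2: interval [0/1, 1/5), width = 1/5 - 0/1 = 1/5
  'e': [0/1 + 1/5*0/1, 0/1 + 1/5*1/5) = [0/1, 1/25)
  'd': [0/1 + 1/5*1/5, 0/1 + 1/5*2/5) = [1/25, 2/25)
  'c': [0/1 + 1/5*2/5, 0/1 + 1/5*4/5) = [2/25, 4/25)
  'b': [0/1 + 1/5*4/5, 0/1 + 1/5*1/1) = [4/25, 1/5) <- contains code 43/250
  emit 'b', narrow to [4/25, 1/5)
Step 3: interval [4/25, 1/5), width = 1/5 - 4/25 = 1/25
  'e': [4/25 + 1/25*0/1, 4/25 + 1/25*1/5) = [4/25, 21/125)
  'd': [4/25 + 1/25*1/5, 4/25 + 1/25*2/5) = [21/125, 22/125) <- contains code 43/250
  'c': [4/25 + 1/25*2/5, 4/25 + 1/25*4/5) = [22/125, 24/125)
  'b': [4/25 + 1/25*4/5, 4/25 + 1/25*1/1) = [24/125, 1/5)
  emit 'd', narrow to [21/125, 22/125)

Answer: ebd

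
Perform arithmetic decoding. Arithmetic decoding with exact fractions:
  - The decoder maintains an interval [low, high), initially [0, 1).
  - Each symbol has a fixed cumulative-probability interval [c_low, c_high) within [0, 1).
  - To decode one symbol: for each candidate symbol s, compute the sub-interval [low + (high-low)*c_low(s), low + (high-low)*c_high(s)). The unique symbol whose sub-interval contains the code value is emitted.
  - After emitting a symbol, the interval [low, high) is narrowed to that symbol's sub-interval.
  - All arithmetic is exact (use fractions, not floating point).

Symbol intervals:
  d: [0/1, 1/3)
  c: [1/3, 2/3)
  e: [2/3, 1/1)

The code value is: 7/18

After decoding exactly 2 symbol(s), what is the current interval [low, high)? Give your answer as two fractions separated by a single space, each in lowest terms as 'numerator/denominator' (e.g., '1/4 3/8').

Answer: 1/3 4/9

Derivation:
Step 1: interval [0/1, 1/1), width = 1/1 - 0/1 = 1/1
  'd': [0/1 + 1/1*0/1, 0/1 + 1/1*1/3) = [0/1, 1/3)
  'c': [0/1 + 1/1*1/3, 0/1 + 1/1*2/3) = [1/3, 2/3) <- contains code 7/18
  'e': [0/1 + 1/1*2/3, 0/1 + 1/1*1/1) = [2/3, 1/1)
  emit 'c', narrow to [1/3, 2/3)
Step 2: interval [1/3, 2/3), width = 2/3 - 1/3 = 1/3
  'd': [1/3 + 1/3*0/1, 1/3 + 1/3*1/3) = [1/3, 4/9) <- contains code 7/18
  'c': [1/3 + 1/3*1/3, 1/3 + 1/3*2/3) = [4/9, 5/9)
  'e': [1/3 + 1/3*2/3, 1/3 + 1/3*1/1) = [5/9, 2/3)
  emit 'd', narrow to [1/3, 4/9)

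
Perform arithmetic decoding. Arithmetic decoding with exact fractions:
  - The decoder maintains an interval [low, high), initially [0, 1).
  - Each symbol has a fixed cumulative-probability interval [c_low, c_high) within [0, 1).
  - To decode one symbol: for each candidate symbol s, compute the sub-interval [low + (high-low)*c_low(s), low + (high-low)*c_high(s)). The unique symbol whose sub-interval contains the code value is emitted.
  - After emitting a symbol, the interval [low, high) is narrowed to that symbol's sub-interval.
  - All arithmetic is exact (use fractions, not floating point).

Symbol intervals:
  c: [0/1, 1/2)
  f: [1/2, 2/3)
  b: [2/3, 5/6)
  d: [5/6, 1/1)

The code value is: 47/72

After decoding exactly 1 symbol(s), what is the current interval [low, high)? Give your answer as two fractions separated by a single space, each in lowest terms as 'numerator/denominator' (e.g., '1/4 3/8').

Answer: 1/2 2/3

Derivation:
Step 1: interval [0/1, 1/1), width = 1/1 - 0/1 = 1/1
  'c': [0/1 + 1/1*0/1, 0/1 + 1/1*1/2) = [0/1, 1/2)
  'f': [0/1 + 1/1*1/2, 0/1 + 1/1*2/3) = [1/2, 2/3) <- contains code 47/72
  'b': [0/1 + 1/1*2/3, 0/1 + 1/1*5/6) = [2/3, 5/6)
  'd': [0/1 + 1/1*5/6, 0/1 + 1/1*1/1) = [5/6, 1/1)
  emit 'f', narrow to [1/2, 2/3)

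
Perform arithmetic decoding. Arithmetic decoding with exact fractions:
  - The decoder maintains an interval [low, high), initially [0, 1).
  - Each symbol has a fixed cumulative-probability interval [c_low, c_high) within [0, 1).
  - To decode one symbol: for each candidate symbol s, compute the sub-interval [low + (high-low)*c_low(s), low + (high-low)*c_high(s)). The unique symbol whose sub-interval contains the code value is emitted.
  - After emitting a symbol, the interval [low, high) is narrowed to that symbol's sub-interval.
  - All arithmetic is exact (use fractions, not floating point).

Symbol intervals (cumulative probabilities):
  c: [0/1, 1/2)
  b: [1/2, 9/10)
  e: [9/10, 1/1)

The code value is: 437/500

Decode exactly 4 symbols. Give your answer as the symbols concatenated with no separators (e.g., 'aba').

Answer: becb

Derivation:
Step 1: interval [0/1, 1/1), width = 1/1 - 0/1 = 1/1
  'c': [0/1 + 1/1*0/1, 0/1 + 1/1*1/2) = [0/1, 1/2)
  'b': [0/1 + 1/1*1/2, 0/1 + 1/1*9/10) = [1/2, 9/10) <- contains code 437/500
  'e': [0/1 + 1/1*9/10, 0/1 + 1/1*1/1) = [9/10, 1/1)
  emit 'b', narrow to [1/2, 9/10)
Step 2: interval [1/2, 9/10), width = 9/10 - 1/2 = 2/5
  'c': [1/2 + 2/5*0/1, 1/2 + 2/5*1/2) = [1/2, 7/10)
  'b': [1/2 + 2/5*1/2, 1/2 + 2/5*9/10) = [7/10, 43/50)
  'e': [1/2 + 2/5*9/10, 1/2 + 2/5*1/1) = [43/50, 9/10) <- contains code 437/500
  emit 'e', narrow to [43/50, 9/10)
Step 3: interval [43/50, 9/10), width = 9/10 - 43/50 = 1/25
  'c': [43/50 + 1/25*0/1, 43/50 + 1/25*1/2) = [43/50, 22/25) <- contains code 437/500
  'b': [43/50 + 1/25*1/2, 43/50 + 1/25*9/10) = [22/25, 112/125)
  'e': [43/50 + 1/25*9/10, 43/50 + 1/25*1/1) = [112/125, 9/10)
  emit 'c', narrow to [43/50, 22/25)
Step 4: interval [43/50, 22/25), width = 22/25 - 43/50 = 1/50
  'c': [43/50 + 1/50*0/1, 43/50 + 1/50*1/2) = [43/50, 87/100)
  'b': [43/50 + 1/50*1/2, 43/50 + 1/50*9/10) = [87/100, 439/500) <- contains code 437/500
  'e': [43/50 + 1/50*9/10, 43/50 + 1/50*1/1) = [439/500, 22/25)
  emit 'b', narrow to [87/100, 439/500)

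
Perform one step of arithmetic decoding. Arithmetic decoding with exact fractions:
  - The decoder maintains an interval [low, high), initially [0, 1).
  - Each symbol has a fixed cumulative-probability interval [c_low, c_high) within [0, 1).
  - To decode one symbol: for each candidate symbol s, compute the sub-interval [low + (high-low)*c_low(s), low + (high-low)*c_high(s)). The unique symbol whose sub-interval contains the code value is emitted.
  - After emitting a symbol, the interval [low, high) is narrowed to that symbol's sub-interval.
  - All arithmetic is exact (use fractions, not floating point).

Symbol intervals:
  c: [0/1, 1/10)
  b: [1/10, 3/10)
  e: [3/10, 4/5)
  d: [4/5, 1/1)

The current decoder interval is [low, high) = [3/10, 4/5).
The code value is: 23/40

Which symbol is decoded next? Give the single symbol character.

Answer: e

Derivation:
Interval width = high − low = 4/5 − 3/10 = 1/2
Scaled code = (code − low) / width = (23/40 − 3/10) / 1/2 = 11/20
  c: [0/1, 1/10) 
  b: [1/10, 3/10) 
  e: [3/10, 4/5) ← scaled code falls here ✓
  d: [4/5, 1/1) 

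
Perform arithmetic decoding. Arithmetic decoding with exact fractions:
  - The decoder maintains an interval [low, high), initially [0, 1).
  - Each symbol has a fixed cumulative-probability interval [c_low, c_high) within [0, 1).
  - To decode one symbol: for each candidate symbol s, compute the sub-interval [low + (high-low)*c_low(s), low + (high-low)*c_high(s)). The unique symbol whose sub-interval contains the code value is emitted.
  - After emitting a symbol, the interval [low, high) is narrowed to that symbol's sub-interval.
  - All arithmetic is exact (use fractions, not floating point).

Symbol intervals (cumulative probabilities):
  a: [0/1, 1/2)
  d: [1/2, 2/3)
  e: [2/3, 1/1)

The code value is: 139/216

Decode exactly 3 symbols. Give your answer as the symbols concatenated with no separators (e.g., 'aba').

Answer: ded

Derivation:
Step 1: interval [0/1, 1/1), width = 1/1 - 0/1 = 1/1
  'a': [0/1 + 1/1*0/1, 0/1 + 1/1*1/2) = [0/1, 1/2)
  'd': [0/1 + 1/1*1/2, 0/1 + 1/1*2/3) = [1/2, 2/3) <- contains code 139/216
  'e': [0/1 + 1/1*2/3, 0/1 + 1/1*1/1) = [2/3, 1/1)
  emit 'd', narrow to [1/2, 2/3)
Step 2: interval [1/2, 2/3), width = 2/3 - 1/2 = 1/6
  'a': [1/2 + 1/6*0/1, 1/2 + 1/6*1/2) = [1/2, 7/12)
  'd': [1/2 + 1/6*1/2, 1/2 + 1/6*2/3) = [7/12, 11/18)
  'e': [1/2 + 1/6*2/3, 1/2 + 1/6*1/1) = [11/18, 2/3) <- contains code 139/216
  emit 'e', narrow to [11/18, 2/3)
Step 3: interval [11/18, 2/3), width = 2/3 - 11/18 = 1/18
  'a': [11/18 + 1/18*0/1, 11/18 + 1/18*1/2) = [11/18, 23/36)
  'd': [11/18 + 1/18*1/2, 11/18 + 1/18*2/3) = [23/36, 35/54) <- contains code 139/216
  'e': [11/18 + 1/18*2/3, 11/18 + 1/18*1/1) = [35/54, 2/3)
  emit 'd', narrow to [23/36, 35/54)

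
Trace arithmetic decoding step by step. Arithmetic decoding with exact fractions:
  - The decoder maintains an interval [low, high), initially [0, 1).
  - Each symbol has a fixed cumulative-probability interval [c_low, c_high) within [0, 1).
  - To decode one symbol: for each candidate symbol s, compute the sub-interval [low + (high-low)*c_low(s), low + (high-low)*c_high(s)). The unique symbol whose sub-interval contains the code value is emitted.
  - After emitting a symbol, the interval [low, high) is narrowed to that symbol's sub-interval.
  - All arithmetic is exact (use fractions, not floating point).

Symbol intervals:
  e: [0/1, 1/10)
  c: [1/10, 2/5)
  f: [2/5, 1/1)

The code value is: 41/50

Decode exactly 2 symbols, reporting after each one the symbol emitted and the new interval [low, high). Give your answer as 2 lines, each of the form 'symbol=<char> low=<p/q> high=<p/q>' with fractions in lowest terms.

Step 1: interval [0/1, 1/1), width = 1/1 - 0/1 = 1/1
  'e': [0/1 + 1/1*0/1, 0/1 + 1/1*1/10) = [0/1, 1/10)
  'c': [0/1 + 1/1*1/10, 0/1 + 1/1*2/5) = [1/10, 2/5)
  'f': [0/1 + 1/1*2/5, 0/1 + 1/1*1/1) = [2/5, 1/1) <- contains code 41/50
  emit 'f', narrow to [2/5, 1/1)
Step 2: interval [2/5, 1/1), width = 1/1 - 2/5 = 3/5
  'e': [2/5 + 3/5*0/1, 2/5 + 3/5*1/10) = [2/5, 23/50)
  'c': [2/5 + 3/5*1/10, 2/5 + 3/5*2/5) = [23/50, 16/25)
  'f': [2/5 + 3/5*2/5, 2/5 + 3/5*1/1) = [16/25, 1/1) <- contains code 41/50
  emit 'f', narrow to [16/25, 1/1)

Answer: symbol=f low=2/5 high=1/1
symbol=f low=16/25 high=1/1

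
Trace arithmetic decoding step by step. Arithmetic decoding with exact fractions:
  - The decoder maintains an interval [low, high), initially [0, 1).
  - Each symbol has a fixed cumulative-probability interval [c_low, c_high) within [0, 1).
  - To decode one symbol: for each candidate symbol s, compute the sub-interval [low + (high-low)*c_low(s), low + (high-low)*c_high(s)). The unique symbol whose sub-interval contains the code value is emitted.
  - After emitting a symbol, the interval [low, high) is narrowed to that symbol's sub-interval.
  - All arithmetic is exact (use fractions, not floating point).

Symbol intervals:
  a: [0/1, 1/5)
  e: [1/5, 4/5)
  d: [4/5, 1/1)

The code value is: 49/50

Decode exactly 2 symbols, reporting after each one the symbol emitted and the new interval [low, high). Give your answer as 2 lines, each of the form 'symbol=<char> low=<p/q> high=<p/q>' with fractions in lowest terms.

Answer: symbol=d low=4/5 high=1/1
symbol=d low=24/25 high=1/1

Derivation:
Step 1: interval [0/1, 1/1), width = 1/1 - 0/1 = 1/1
  'a': [0/1 + 1/1*0/1, 0/1 + 1/1*1/5) = [0/1, 1/5)
  'e': [0/1 + 1/1*1/5, 0/1 + 1/1*4/5) = [1/5, 4/5)
  'd': [0/1 + 1/1*4/5, 0/1 + 1/1*1/1) = [4/5, 1/1) <- contains code 49/50
  emit 'd', narrow to [4/5, 1/1)
Step 2: interval [4/5, 1/1), width = 1/1 - 4/5 = 1/5
  'a': [4/5 + 1/5*0/1, 4/5 + 1/5*1/5) = [4/5, 21/25)
  'e': [4/5 + 1/5*1/5, 4/5 + 1/5*4/5) = [21/25, 24/25)
  'd': [4/5 + 1/5*4/5, 4/5 + 1/5*1/1) = [24/25, 1/1) <- contains code 49/50
  emit 'd', narrow to [24/25, 1/1)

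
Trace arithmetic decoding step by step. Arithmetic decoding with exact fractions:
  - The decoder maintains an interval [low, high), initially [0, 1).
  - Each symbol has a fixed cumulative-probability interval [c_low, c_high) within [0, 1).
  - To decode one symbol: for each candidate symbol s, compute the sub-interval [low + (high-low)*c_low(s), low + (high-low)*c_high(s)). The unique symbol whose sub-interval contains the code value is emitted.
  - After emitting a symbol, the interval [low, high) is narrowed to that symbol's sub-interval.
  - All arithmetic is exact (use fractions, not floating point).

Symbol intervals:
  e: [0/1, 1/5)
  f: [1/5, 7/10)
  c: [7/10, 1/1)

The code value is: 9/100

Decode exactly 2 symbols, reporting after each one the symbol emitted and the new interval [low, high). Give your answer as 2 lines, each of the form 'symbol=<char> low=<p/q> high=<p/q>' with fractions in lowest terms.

Answer: symbol=e low=0/1 high=1/5
symbol=f low=1/25 high=7/50

Derivation:
Step 1: interval [0/1, 1/1), width = 1/1 - 0/1 = 1/1
  'e': [0/1 + 1/1*0/1, 0/1 + 1/1*1/5) = [0/1, 1/5) <- contains code 9/100
  'f': [0/1 + 1/1*1/5, 0/1 + 1/1*7/10) = [1/5, 7/10)
  'c': [0/1 + 1/1*7/10, 0/1 + 1/1*1/1) = [7/10, 1/1)
  emit 'e', narrow to [0/1, 1/5)
Step 2: interval [0/1, 1/5), width = 1/5 - 0/1 = 1/5
  'e': [0/1 + 1/5*0/1, 0/1 + 1/5*1/5) = [0/1, 1/25)
  'f': [0/1 + 1/5*1/5, 0/1 + 1/5*7/10) = [1/25, 7/50) <- contains code 9/100
  'c': [0/1 + 1/5*7/10, 0/1 + 1/5*1/1) = [7/50, 1/5)
  emit 'f', narrow to [1/25, 7/50)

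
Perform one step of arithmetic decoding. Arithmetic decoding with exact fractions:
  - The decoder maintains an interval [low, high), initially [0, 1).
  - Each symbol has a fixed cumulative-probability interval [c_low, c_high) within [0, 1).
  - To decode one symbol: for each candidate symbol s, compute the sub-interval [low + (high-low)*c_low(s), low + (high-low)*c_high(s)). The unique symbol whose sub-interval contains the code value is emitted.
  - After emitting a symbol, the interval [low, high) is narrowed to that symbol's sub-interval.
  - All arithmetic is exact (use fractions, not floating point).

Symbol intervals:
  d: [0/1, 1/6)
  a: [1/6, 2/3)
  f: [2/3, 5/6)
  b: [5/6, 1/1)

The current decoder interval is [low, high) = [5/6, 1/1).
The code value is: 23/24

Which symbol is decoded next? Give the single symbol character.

Interval width = high − low = 1/1 − 5/6 = 1/6
Scaled code = (code − low) / width = (23/24 − 5/6) / 1/6 = 3/4
  d: [0/1, 1/6) 
  a: [1/6, 2/3) 
  f: [2/3, 5/6) ← scaled code falls here ✓
  b: [5/6, 1/1) 

Answer: f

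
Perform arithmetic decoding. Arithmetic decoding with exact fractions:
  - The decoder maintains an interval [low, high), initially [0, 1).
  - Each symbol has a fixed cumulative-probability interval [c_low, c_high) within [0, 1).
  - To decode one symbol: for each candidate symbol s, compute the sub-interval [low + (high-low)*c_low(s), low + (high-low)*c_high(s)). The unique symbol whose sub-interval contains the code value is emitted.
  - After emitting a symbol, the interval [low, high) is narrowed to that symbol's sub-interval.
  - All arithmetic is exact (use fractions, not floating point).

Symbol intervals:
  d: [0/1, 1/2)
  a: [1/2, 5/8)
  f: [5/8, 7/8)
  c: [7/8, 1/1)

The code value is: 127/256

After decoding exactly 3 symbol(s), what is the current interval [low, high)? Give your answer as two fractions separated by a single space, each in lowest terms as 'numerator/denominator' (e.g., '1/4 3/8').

Step 1: interval [0/1, 1/1), width = 1/1 - 0/1 = 1/1
  'd': [0/1 + 1/1*0/1, 0/1 + 1/1*1/2) = [0/1, 1/2) <- contains code 127/256
  'a': [0/1 + 1/1*1/2, 0/1 + 1/1*5/8) = [1/2, 5/8)
  'f': [0/1 + 1/1*5/8, 0/1 + 1/1*7/8) = [5/8, 7/8)
  'c': [0/1 + 1/1*7/8, 0/1 + 1/1*1/1) = [7/8, 1/1)
  emit 'd', narrow to [0/1, 1/2)
Step 2: interval [0/1, 1/2), width = 1/2 - 0/1 = 1/2
  'd': [0/1 + 1/2*0/1, 0/1 + 1/2*1/2) = [0/1, 1/4)
  'a': [0/1 + 1/2*1/2, 0/1 + 1/2*5/8) = [1/4, 5/16)
  'f': [0/1 + 1/2*5/8, 0/1 + 1/2*7/8) = [5/16, 7/16)
  'c': [0/1 + 1/2*7/8, 0/1 + 1/2*1/1) = [7/16, 1/2) <- contains code 127/256
  emit 'c', narrow to [7/16, 1/2)
Step 3: interval [7/16, 1/2), width = 1/2 - 7/16 = 1/16
  'd': [7/16 + 1/16*0/1, 7/16 + 1/16*1/2) = [7/16, 15/32)
  'a': [7/16 + 1/16*1/2, 7/16 + 1/16*5/8) = [15/32, 61/128)
  'f': [7/16 + 1/16*5/8, 7/16 + 1/16*7/8) = [61/128, 63/128)
  'c': [7/16 + 1/16*7/8, 7/16 + 1/16*1/1) = [63/128, 1/2) <- contains code 127/256
  emit 'c', narrow to [63/128, 1/2)

Answer: 63/128 1/2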